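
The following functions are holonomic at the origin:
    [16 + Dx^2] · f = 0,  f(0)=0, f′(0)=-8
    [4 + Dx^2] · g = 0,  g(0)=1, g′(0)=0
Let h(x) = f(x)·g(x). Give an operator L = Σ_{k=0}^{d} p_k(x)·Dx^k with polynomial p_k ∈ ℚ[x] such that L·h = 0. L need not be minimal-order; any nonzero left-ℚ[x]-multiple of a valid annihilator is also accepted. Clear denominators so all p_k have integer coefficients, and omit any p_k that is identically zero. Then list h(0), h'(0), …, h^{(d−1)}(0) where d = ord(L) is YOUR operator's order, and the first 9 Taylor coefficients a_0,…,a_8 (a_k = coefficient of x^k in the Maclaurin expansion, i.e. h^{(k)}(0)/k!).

L = 144 + 40·Dx^2 + Dx^4  (order 4).
h: a_k = 0, -8, 0, 112/3, 0, -976/15, 0, 17504/315, 0, …
ICs: h(0) = 0, h′(0) = -8, h′′(0) = 0, h′′′(0) = 224.

f: a_k = 0, -8, 0, 64/3, 0, -256/15, 0, 2048/315, 0, …
g: a_k = 1, 0, -2, 0, 2/3, 0, -4/45, 0, 2/315, …
f·g: L₀ = L_f ⊗_s L_g, ord ≤ 2·2.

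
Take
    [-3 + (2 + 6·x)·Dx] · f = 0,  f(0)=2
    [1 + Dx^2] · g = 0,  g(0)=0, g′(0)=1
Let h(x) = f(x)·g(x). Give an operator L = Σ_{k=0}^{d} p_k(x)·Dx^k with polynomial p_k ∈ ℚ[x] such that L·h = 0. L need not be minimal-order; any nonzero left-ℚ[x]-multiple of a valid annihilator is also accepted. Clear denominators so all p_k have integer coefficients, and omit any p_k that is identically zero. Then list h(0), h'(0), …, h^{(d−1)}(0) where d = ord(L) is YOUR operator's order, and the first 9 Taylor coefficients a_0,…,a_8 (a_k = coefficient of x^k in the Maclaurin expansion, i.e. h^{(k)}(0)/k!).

f: a_k = 2, 3, -9/4, 27/8, -405/64, 1701/128, -15309/512, 72171/1024, -2814669/16384, …
g: a_k = 0, 1, 0, -1/6, 0, 1/120, 0, -1/5040, 0, …
Sym-product of L_f,L_g gives L₀ (≤ ord 2).
L = (31 + 24·x + 36·x^2) + (-12 - 36·x)·Dx + (4 + 24·x + 36·x^2)·Dx^2  (order 2).
h: a_k = 0, 2, 3, -31/12, 23/8, -5699/960, 8161/640, -4655323/161280, 1468555/21504, …
ICs: h(0) = 0, h′(0) = 2.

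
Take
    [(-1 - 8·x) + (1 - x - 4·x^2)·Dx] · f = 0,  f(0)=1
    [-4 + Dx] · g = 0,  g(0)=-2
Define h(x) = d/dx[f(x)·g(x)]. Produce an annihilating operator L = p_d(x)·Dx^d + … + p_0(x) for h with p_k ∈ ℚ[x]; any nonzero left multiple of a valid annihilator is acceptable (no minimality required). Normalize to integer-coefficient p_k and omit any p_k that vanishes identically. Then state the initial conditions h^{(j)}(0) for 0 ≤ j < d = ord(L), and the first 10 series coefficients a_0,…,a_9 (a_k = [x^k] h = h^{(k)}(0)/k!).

f: a_k = 1, 1, 5, 9, 29, 65, 181, 441, 1165, 2929, …
g: a_k = -2, -8, -16, -64/3, -64/3, -256/15, -512/45, -2048/315, -1024/315, -4096/2835, …
f·g: L₀ = L_f ⊗_s L_g, ord ≤ 1·1.
h=h₀': d/dx-closure on L₀ ⇒ L.
L = (34 + 48·x - 112·x^2 - 128·x^3 + 256·x^4) + (-5 + x + 40·x^2 - 64·x^4)·Dx  (order 1).
h: a_k = -10, -68, -286, -3032/3, -9766/3, -30116/3, -1349422/45, -27668528/315, -79710382/315, -2042203964/2835, …
ICs: h(0) = -10.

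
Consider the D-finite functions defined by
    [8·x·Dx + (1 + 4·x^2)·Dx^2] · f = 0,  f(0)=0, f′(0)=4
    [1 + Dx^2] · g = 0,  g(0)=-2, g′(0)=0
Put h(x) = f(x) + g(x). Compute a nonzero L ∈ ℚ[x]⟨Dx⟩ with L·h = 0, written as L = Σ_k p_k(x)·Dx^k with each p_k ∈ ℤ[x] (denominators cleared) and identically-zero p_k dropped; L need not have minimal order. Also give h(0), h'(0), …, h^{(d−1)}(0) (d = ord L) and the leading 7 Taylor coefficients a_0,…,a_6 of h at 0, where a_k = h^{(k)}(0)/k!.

L = (-376·x + 1600·x^3 + 128·x^5)·Dx + (-7 + 76·x^2 + 432·x^4 + 64·x^6)·Dx^2 + (-376·x + 1600·x^3 + 128·x^5)·Dx^3 + (-7 + 76·x^2 + 432·x^4 + 64·x^6)·Dx^4  (order 4).
h: a_k = -2, 4, 1, -16/3, -1/12, 64/5, 1/360, …
ICs: h(0) = -2, h′(0) = 4, h′′(0) = 2, h′′′(0) = -32.

f: a_k = 0, 4, 0, -16/3, 0, 64/5, 0, …
g: a_k = -2, 0, 1, 0, -1/12, 0, 1/360, …
f+g: L₀ = lclm(L_f,L_g), ord ≤ 2+2.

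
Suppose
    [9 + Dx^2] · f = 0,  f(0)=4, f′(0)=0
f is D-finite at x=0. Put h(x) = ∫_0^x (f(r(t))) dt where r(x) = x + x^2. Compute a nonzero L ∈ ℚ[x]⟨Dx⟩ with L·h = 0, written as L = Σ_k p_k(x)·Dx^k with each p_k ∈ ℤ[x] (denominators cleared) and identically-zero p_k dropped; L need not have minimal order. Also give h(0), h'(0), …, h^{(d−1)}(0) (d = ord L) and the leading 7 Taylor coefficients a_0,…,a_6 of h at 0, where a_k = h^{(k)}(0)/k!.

L = (9 + 54·x + 108·x^2 + 72·x^3)·Dx - 2·Dx^2 + (1 + 2·x)·Dx^3  (order 3).
h: a_k = 0, 4, 0, -6, -9, -9/10, 9, …
ICs: h(0) = 0, h′(0) = 4, h′′(0) = 0.

f: a_k = 4, 0, -18, 0, 27/2, 0, -81/20, …
L₀ from L_f via x↦r, Dx↦r'^{-1}Dx.
h=∫h₀ ⇒ L = L₀·Dx.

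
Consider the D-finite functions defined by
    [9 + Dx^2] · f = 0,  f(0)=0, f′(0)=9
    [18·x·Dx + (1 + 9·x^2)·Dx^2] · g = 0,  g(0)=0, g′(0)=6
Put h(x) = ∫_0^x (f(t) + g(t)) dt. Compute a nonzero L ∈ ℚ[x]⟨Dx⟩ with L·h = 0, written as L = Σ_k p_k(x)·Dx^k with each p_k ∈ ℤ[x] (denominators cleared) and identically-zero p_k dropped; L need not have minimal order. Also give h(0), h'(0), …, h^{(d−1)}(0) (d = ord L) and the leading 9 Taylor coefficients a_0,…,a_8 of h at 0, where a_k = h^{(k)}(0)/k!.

f: a_k = 0, 9, 0, -27/2, 0, 243/40, 0, -729/560, 0, …
g: a_k = 0, 6, 0, -18, 0, 486/5, 0, -4374/7, 0, …
Sum ⇒ L₀ = lclm(L_f,L_g) in ℚ(x)⟨Dx⟩.
∫: right-multiply L₀ by Dx.
L = (-1782·x + 20412·x^3 + 13122·x^5)·Dx^2 + (-9 + 567·x^2 + 6561·x^4 + 6561·x^6)·Dx^3 + (-198·x + 2268·x^3 + 1458·x^5)·Dx^4 + (-1 + 63·x^2 + 729·x^4 + 729·x^6)·Dx^5  (order 5).
h: a_k = 0, 0, 15/2, 0, -63/8, 0, 1377/80, 0, -350649/4480, …
ICs: h(0) = 0, h′(0) = 0, h′′(0) = 15, h′′′(0) = 0, h′′′′(0) = -189.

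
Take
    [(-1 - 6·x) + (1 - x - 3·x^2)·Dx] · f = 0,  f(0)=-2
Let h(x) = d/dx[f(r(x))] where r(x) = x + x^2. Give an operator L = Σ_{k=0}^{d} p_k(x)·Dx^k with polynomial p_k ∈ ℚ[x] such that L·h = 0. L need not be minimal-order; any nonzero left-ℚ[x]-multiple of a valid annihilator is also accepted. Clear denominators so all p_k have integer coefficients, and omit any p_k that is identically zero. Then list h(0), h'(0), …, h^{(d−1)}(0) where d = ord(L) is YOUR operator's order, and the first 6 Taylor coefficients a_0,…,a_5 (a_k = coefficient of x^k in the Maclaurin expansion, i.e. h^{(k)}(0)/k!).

L = (10 + 60·x + 168·x^2 + 396·x^3 + 648·x^4 + 540·x^5 + 180·x^6) + (-1 - 7·x - 6·x^2 + 44·x^3 + 135·x^4 + 180·x^5 + 126·x^6 + 36·x^7)·Dx  (order 1).
h: a_k = -2, -20, -90, -352, -1370, -5016, …
ICs: h(0) = -2.

f: a_k = -2, -2, -8, -14, -38, -80, …
f∘r: x↦r, Dx↦Dx/r' in L_f ⇒ L₀.
Differentiate: ansatz ord ≤ ord L₀ ⇒ L.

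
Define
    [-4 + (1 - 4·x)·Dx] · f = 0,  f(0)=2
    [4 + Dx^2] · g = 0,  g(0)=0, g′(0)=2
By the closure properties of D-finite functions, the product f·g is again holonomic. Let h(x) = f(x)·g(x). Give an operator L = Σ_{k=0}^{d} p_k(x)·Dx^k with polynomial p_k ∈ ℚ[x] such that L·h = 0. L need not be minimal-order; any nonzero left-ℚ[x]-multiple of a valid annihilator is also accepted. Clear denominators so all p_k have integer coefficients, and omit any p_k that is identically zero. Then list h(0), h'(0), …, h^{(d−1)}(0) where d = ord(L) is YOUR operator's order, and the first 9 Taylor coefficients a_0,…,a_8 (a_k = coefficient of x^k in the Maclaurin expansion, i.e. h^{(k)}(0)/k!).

f: a_k = 2, 8, 32, 128, 512, 2048, 8192, 32768, 131072, …
g: a_k = 0, 2, 0, -4/3, 0, 4/15, 0, -8/315, 0, …
Product ⇒ symmetric product L₀, ord ≤ 2.
L = (-4 + 16·x) + 8·Dx + (-1 + 4·x)·Dx^2  (order 2).
h: a_k = 0, 4, 16, 184/3, 736/3, 14728/15, 58912/15, 4948592/315, 19794368/315, …
ICs: h(0) = 0, h′(0) = 4.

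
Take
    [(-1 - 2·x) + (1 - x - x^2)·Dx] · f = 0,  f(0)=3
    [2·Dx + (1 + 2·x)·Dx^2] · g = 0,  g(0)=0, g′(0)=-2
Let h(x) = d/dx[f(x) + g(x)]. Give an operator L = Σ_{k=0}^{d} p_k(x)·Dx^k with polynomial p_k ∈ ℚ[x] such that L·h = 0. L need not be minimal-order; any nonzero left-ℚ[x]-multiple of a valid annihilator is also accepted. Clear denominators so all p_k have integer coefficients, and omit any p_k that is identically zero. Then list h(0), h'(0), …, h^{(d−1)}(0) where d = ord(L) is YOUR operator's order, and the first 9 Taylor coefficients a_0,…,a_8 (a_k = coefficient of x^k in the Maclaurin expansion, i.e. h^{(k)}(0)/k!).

L = (34 + 92·x + 116·x^2 + 48·x^3 + 24·x^4) + (5 + 60·x + 170·x^2 + 180·x^3 + 100·x^4 + 40·x^5)·Dx + (-3 - 11·x - 5·x^2 + 20·x^3 + 30·x^4 + 24·x^5 + 8·x^6)·Dx^2  (order 2).
h: a_k = 1, 16, 19, 76, 88, 298, 313, 1072, 973, …
ICs: h(0) = 1, h′(0) = 16.

f: a_k = 3, 3, 6, 9, 15, 24, 39, 63, 102, …
g: a_k = 0, -2, 2, -8/3, 4, -32/5, 32/3, -128/7, 32, …
h₀=f+g: left-lcm gives L₀, ord ≤ 3.
h₀' ⇒ L via d/dx closure of L₀.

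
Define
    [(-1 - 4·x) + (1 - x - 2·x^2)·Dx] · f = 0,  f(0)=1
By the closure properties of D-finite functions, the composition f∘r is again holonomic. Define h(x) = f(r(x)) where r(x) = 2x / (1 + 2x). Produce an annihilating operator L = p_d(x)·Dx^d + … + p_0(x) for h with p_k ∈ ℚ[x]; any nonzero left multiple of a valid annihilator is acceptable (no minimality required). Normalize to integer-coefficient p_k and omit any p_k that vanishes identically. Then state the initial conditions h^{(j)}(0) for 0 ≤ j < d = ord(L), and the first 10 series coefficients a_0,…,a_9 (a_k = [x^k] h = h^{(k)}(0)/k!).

f: a_k = 1, 1, 3, 5, 11, 21, 43, 85, 171, 341, …
Substitute x→r, Dx→(1/r')Dx; clear ⇒ L₀.
L = (2 + 20·x) + (-1 - 4·x + 4·x^2 + 16·x^3)·Dx  (order 1).
h: a_k = 1, 2, 8, 0, 64, -128, 768, -2560, 11264, -43008, …
ICs: h(0) = 1.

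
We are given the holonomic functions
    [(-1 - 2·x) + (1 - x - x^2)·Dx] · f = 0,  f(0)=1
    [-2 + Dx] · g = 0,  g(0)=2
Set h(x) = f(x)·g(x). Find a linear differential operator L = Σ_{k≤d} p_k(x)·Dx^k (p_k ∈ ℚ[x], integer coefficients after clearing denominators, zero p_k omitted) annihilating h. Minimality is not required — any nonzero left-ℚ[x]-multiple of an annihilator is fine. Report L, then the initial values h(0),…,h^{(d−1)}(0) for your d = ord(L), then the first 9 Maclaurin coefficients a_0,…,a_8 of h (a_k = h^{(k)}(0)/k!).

L = (3 - 2·x^2) + (-1 + x + x^2)·Dx  (order 1).
h: a_k = 2, 6, 12, 62/3, 34, 276/5, 4022/45, 5062/35, 24572/105, …
ICs: h(0) = 2.

f: a_k = 1, 1, 2, 3, 5, 8, 13, 21, 34, …
g: a_k = 2, 4, 4, 8/3, 4/3, 8/15, 8/45, 16/315, 4/315, …
Sym-product of L_f,L_g gives L₀ (≤ ord 1).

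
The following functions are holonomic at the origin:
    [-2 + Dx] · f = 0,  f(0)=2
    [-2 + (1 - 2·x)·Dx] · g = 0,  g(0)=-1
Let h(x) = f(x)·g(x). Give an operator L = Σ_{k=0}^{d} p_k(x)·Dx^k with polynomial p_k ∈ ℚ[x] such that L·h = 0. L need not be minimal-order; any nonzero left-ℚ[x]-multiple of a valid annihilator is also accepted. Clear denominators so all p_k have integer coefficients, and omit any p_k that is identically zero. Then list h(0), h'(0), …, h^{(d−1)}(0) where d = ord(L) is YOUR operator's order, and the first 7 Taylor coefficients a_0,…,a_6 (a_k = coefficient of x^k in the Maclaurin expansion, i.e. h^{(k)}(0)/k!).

L = (4 - 4·x) + (-1 + 2·x)·Dx  (order 1).
h: a_k = -2, -8, -20, -128/3, -260/3, -2608/15, -15656/45, …
ICs: h(0) = -2.

f: a_k = 2, 4, 4, 8/3, 4/3, 8/15, 8/45, …
g: a_k = -1, -2, -4, -8, -16, -32, -64, …
h₀=f·g: eliminate ⇒ L₀, order ≤ 1·1.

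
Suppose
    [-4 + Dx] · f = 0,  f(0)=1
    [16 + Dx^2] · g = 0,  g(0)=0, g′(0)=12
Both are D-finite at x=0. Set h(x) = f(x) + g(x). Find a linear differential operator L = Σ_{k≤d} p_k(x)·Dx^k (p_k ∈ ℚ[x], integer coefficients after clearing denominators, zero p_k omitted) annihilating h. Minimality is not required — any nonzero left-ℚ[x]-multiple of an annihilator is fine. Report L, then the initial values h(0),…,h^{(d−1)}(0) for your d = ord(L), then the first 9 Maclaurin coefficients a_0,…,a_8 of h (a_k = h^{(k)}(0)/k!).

L = -64 + 16·Dx - 4·Dx^2 + Dx^3  (order 3).
h: a_k = 1, 16, 8, -64/3, 32/3, 512/15, 256/45, -2048/315, 512/315, …
ICs: h(0) = 1, h′(0) = 16, h′′(0) = 16.

f: a_k = 1, 4, 8, 32/3, 32/3, 128/15, 256/45, 1024/315, 512/315, …
g: a_k = 0, 12, 0, -32, 0, 128/5, 0, -1024/105, 0, …
h₀=f+g: left-lcm gives L₀, ord ≤ 3.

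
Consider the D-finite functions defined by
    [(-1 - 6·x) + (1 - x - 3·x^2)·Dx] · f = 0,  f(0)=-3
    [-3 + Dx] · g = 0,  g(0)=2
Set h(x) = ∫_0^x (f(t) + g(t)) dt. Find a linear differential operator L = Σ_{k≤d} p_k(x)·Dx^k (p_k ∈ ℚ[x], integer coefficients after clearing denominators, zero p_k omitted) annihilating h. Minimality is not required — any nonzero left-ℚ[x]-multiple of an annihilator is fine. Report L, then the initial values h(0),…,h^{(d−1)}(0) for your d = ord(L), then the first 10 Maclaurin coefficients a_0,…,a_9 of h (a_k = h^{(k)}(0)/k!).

f: a_k = -3, -3, -12, -21, -57, -120, -291, -651, -1524, -3477, …
g: a_k = 2, 6, 9, 9, 27/4, 81/20, 81/40, 243/280, 729/2240, 243/2240, …
f+g: L₀ = lclm(L_f,L_g), ord ≤ 1+1.
h=∫₀ˣh₀: take L = L₀·Dx.
L = (-15 - 9·x - 243·x^2 - 162·x^3)·Dx + (-1 + 36·x + 99·x^2 - 54·x^3 - 81·x^4)·Dx^2 + (2 - 11·x - 6·x^2 + 36·x^3 + 27·x^4)·Dx^3  (order 3).
h: a_k = 0, -1, 3/2, -1, -3, -201/20, -773/40, -11559/280, -182037/2240, -1137677/6720, …
ICs: h(0) = 0, h′(0) = -1, h′′(0) = 3.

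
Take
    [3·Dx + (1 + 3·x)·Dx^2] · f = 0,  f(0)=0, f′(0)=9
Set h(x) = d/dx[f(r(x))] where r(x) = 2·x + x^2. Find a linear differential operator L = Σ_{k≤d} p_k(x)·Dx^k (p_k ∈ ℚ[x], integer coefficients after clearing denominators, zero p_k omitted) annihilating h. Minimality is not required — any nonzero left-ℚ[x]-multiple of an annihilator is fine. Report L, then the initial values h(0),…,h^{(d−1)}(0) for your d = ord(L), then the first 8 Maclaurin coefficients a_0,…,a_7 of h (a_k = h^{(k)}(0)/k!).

f: a_k = 0, 9, -27/2, 27, -243/4, 729/5, -729/2, 6561/7, …
Substitute x→r, Dx→(1/r')Dx; clear ⇒ L₀.
h₀' ⇒ L via d/dx closure of L₀.
L = (5 + 6·x + 3·x^2) + (1 + 7·x + 9·x^2 + 3·x^3)·Dx  (order 1).
h: a_k = 18, -90, 486, -2646, 14418, -78570, 428166, -2333286, …
ICs: h(0) = 18.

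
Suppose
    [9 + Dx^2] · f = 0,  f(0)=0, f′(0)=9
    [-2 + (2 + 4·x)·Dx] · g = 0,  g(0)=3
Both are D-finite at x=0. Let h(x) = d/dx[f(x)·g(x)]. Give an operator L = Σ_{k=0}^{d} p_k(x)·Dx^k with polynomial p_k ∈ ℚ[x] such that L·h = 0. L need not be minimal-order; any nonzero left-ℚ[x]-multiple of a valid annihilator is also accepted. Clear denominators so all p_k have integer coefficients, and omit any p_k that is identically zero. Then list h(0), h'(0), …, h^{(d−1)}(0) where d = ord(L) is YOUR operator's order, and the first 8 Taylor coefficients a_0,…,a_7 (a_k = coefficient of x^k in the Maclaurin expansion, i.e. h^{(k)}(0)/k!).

f: a_k = 0, 9, 0, -27/2, 0, 243/40, 0, -729/560, …
g: a_k = 3, 3, -3/2, 3/2, -15/8, 21/8, -63/16, 99/16, …
Product ⇒ symmetric product L₀, ord ≤ 2.
Differentiate: ansatz ord ≤ ord L₀ ⇒ L.
L = (14 + 84·x + 192·x^2 + 216·x^3 + 108·x^4) + (-1 - 8·x - 18·x^2 - 12·x^3)·Dx + (1 + 7·x + 19·x^2 + 24·x^3 + 12·x^4)·Dx^2  (order 2).
h: a_k = 27, 54, -162, -108, 108, 648/5, -162, 7128/35, …
ICs: h(0) = 27, h′(0) = 54.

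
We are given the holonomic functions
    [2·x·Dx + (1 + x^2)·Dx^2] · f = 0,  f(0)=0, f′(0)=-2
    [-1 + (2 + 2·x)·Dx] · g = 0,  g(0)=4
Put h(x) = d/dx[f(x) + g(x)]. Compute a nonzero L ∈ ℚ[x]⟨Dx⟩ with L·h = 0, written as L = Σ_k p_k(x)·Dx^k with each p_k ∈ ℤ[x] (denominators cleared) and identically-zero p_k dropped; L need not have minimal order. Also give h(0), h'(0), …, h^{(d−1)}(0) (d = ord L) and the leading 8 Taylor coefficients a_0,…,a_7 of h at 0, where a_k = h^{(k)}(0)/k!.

L = (-4 - 10·x + 12·x^2 + 6·x^3) + (-11 - 16·x + 10·x^2 + 48·x^3 + 21·x^4)·Dx + (-2 + 6·x + 12·x^2 + 12·x^3 + 14·x^4 + 6·x^5)·Dx^2  (order 2).
h: a_k = 0, -1, 11/4, -5/8, -93/64, -63/128, 1255/512, -429/1024, …
ICs: h(0) = 0, h′(0) = -1.

f: a_k = 0, -2, 0, 2/3, 0, -2/5, 0, 2/7, …
g: a_k = 4, 2, -1/2, 1/4, -5/32, 7/64, -21/256, 33/512, …
Weyl lclm of L_f,L_g ⇒ L₀ (ord ≤ 3).
h=h₀': d/dx-closure on L₀ ⇒ L.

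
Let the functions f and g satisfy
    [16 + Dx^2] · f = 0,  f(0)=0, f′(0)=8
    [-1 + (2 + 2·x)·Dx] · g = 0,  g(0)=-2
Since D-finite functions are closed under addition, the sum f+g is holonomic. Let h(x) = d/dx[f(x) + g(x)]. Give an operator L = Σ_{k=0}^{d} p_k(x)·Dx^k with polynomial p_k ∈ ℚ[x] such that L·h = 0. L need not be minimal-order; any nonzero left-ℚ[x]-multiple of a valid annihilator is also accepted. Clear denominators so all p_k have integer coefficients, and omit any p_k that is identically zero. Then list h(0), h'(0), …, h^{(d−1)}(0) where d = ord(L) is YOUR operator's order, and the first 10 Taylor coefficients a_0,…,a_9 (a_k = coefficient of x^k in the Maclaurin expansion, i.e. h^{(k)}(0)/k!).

f: a_k = 0, 8, 0, -64/3, 0, 256/15, 0, -2048/315, 0, 4096/2835, …
g: a_k = -2, -1, 1/4, -1/8, 5/64, -7/128, 21/512, -33/1024, 429/16384, -715/32768, …
Weyl lclm of L_f,L_g ⇒ L₀ (ord ≤ 3).
Derive L from L₀ (diff closure).
L = (-1264 - 2048·x - 1024·x^2) + (-2144 - 6240·x - 6144·x^2 - 2048·x^3)·Dx + (-79 - 128·x - 64·x^2)·Dx^2 + (-134 - 390·x - 384·x^2 - 128·x^3)·Dx^3  (order 3).
h: a_k = 7, 1/2, -515/8, 5/16, 32663/384, 63/256, -2107547/46080, 429/2048, 132190703/10321920, 12155/65536, …
ICs: h(0) = 7, h′(0) = 1/2, h′′(0) = -515/4.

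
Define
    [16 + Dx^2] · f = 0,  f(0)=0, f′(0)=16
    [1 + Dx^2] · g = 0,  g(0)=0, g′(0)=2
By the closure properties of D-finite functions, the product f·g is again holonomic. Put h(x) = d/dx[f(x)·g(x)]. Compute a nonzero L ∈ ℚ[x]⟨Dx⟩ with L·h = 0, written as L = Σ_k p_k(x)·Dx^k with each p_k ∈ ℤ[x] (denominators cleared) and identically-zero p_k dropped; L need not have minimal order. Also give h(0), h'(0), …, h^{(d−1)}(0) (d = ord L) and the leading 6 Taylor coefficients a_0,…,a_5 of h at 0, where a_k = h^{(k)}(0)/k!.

L = 225 + 34·Dx^2 + Dx^4  (order 4).
h: a_k = 0, 64, 0, -1088/3, 0, 7448/15, …
ICs: h(0) = 0, h′(0) = 64, h′′(0) = 0, h′′′(0) = -2176.

f: a_k = 0, 16, 0, -128/3, 0, 512/15, …
g: a_k = 0, 2, 0, -1/3, 0, 1/60, …
Product ⇒ symmetric product L₀, ord ≤ 4.
Differentiate: ansatz ord ≤ ord L₀ ⇒ L.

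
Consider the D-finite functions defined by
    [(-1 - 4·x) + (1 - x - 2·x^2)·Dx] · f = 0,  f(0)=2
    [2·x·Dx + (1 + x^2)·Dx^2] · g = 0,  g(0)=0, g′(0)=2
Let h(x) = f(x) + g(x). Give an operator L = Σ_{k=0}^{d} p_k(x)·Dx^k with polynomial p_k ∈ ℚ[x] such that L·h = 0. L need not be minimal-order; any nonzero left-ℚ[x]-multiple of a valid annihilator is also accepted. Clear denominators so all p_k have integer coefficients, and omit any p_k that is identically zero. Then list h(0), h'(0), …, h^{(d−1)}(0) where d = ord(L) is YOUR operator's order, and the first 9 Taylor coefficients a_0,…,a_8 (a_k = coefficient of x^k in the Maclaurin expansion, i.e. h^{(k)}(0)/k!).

L = (-6 + 24·x + 162·x^2 + 240·x^3 + 384·x^4 + 48·x^6)·Dx + (16 + 74·x + 88·x^2 + 226·x^3 + 212·x^4 + 304·x^5 + 12·x^6 + 48·x^7)·Dx^2 + (-3 - 4·x - 8·x^2 + 28·x^3 + 27·x^4 + 36·x^5 + 40·x^6 + 4·x^7 + 8·x^8)·Dx^3  (order 3).
h: a_k = 2, 4, 6, 28/3, 22, 212/5, 86, 1188/7, 342, …
ICs: h(0) = 2, h′(0) = 4, h′′(0) = 12.

f: a_k = 2, 2, 6, 10, 22, 42, 86, 170, 342, …
g: a_k = 0, 2, 0, -2/3, 0, 2/5, 0, -2/7, 0, …
f+g: L₀ = lclm(L_f,L_g), ord ≤ 1+2.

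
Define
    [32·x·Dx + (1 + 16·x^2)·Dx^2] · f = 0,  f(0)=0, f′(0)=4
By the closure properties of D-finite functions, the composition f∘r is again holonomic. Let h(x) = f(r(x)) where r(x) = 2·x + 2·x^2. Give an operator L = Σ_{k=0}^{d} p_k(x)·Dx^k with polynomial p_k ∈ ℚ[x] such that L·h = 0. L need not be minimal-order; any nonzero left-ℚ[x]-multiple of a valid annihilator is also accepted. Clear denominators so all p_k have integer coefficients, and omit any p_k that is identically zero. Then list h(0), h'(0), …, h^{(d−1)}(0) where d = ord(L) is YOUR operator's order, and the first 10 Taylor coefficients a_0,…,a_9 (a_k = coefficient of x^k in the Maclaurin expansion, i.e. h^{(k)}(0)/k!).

L = (-2 + 128·x + 512·x^2 + 768·x^3 + 384·x^4)·Dx + (1 + 2·x + 64·x^2 + 256·x^3 + 320·x^4 + 128·x^5)·Dx^2  (order 2).
h: a_k = 0, 8, 8, -512/3, -512, 30208/5, 97792/3, -1638400/7, -2031616, 77889536/9, …
ICs: h(0) = 0, h′(0) = 8.

f: a_k = 0, 4, 0, -64/3, 0, 1024/5, 0, -16384/7, 0, 262144/9, …
L₀ from L_f via x↦r, Dx↦r'^{-1}Dx.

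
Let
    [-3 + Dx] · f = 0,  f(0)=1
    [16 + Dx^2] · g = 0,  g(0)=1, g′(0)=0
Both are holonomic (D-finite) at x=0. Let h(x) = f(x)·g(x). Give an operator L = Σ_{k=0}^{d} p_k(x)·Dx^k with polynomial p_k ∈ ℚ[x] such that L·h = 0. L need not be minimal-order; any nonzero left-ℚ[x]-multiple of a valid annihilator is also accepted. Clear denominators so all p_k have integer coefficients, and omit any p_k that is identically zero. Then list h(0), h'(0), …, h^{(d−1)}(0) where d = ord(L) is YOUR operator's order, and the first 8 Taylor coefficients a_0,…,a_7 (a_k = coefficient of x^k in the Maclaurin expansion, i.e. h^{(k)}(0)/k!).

f: a_k = 1, 3, 9/2, 9/2, 27/8, 81/40, 81/80, 243/560, …
g: a_k = 1, 0, -8, 0, 32/3, 0, -256/45, 0, …
Sym-product of L_f,L_g gives L₀ (≤ ord 2).
L = 25 - 6·Dx + Dx^2  (order 2).
h: a_k = 1, 3, -7/2, -39/2, -527/24, -79/40, 11753/720, 25481/1680, …
ICs: h(0) = 1, h′(0) = 3.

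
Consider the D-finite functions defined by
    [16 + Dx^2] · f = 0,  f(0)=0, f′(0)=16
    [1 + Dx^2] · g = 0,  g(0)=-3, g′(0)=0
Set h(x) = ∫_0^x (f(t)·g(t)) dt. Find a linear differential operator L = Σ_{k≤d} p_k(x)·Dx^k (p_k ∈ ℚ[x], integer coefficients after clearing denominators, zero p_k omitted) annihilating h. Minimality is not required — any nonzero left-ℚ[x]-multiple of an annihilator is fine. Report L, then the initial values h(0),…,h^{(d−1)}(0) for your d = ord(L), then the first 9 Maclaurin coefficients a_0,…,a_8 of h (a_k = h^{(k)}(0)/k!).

f: a_k = 0, 16, 0, -128/3, 0, 512/15, 0, -4096/315, 0, …
g: a_k = -3, 0, 3/2, 0, -1/8, 0, 1/240, 0, -1/13440, …
Sym-product of L_f,L_g gives L₀ (≤ ord 4).
∫: right-multiply L₀ by Dx.
L = 225·Dx + 34·Dx^3 + Dx^5  (order 5).
h: a_k = 0, 0, -24, 0, 38, 0, -421/15, 0, 10039/840, …
ICs: h(0) = 0, h′(0) = 0, h′′(0) = -48, h′′′(0) = 0, h′′′′(0) = 912.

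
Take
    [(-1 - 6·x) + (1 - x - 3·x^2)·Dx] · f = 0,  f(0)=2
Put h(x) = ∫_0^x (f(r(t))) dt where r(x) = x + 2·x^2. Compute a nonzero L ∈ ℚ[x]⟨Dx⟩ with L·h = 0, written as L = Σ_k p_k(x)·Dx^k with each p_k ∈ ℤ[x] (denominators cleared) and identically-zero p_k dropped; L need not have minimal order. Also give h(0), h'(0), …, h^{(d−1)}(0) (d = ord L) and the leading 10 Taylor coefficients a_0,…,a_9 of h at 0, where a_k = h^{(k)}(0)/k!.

f: a_k = 2, 2, 8, 14, 38, 80, 194, 434, 1016, 2318, …
L₀ from L_f via x↦r, Dx↦r'^{-1}Dx.
∫: right-multiply L₀ by Dx.
L = (1 + 10·x + 36·x^2 + 48·x^3)·Dx + (-1 + x + 5·x^2 + 12·x^3 + 12·x^4)·Dx^2  (order 2).
h: a_k = 0, 2, 1, 4, 23/2, 154/5, 92, 2018/7, 3589/4, 2860, …
ICs: h(0) = 0, h′(0) = 2.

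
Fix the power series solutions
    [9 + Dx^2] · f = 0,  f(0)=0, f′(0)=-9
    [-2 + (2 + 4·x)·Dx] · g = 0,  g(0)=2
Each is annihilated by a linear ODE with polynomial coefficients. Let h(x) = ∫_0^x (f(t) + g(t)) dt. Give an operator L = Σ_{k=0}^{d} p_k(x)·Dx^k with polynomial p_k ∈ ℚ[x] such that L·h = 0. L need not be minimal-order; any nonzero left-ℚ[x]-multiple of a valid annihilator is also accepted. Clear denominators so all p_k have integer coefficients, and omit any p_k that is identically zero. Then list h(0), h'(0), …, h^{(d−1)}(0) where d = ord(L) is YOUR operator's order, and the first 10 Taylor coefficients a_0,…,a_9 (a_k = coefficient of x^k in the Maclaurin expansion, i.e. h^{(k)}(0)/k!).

L = (-54 - 162·x - 162·x^2)·Dx + (36 + 234·x + 486·x^2 + 324·x^3)·Dx^2 + (-6 - 18·x - 18·x^2)·Dx^3 + (4 + 26·x + 54·x^2 + 36·x^3)·Dx^4  (order 4).
h: a_k = 0, 2, -7/2, -1/3, 29/8, -1/4, -173/240, -3/8, 3039/4480, -143/192, …
ICs: h(0) = 0, h′(0) = 2, h′′(0) = -7, h′′′(0) = -2.

f: a_k = 0, -9, 0, 27/2, 0, -243/40, 0, 729/560, 0, -729/4480, …
g: a_k = 2, 2, -1, 1, -5/4, 7/4, -21/8, 33/8, -429/64, 715/64, …
f+g: L₀ = lclm(L_f,L_g), ord ≤ 2+1.
Integrate: L := L₀·Dx.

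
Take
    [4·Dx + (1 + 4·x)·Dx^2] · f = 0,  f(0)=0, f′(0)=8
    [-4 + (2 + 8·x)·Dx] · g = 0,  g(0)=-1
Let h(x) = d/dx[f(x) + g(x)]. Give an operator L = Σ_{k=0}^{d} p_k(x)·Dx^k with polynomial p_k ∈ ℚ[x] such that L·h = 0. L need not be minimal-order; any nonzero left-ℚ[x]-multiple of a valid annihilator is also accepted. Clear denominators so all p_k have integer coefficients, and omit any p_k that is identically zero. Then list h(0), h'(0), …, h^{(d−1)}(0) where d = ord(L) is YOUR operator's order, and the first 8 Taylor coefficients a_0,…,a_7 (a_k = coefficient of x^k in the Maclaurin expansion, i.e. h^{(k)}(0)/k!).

f: a_k = 0, 8, -16, 128/3, -128, 2048/5, -4096/3, 32768/7, …
g: a_k = -1, -2, 2, -4, 10, -28, 84, -264, …
Sum ⇒ L₀ = lclm(L_f,L_g) in ℚ(x)⟨Dx⟩.
h=h₀': d/dx-closure on L₀ ⇒ L.
L = 8 + (10 + 40·x)·Dx + (1 + 8·x + 16·x^2)·Dx^2  (order 2).
h: a_k = 6, -28, 116, -472, 1908, -7688, 30920, -124208, …
ICs: h(0) = 6, h′(0) = -28.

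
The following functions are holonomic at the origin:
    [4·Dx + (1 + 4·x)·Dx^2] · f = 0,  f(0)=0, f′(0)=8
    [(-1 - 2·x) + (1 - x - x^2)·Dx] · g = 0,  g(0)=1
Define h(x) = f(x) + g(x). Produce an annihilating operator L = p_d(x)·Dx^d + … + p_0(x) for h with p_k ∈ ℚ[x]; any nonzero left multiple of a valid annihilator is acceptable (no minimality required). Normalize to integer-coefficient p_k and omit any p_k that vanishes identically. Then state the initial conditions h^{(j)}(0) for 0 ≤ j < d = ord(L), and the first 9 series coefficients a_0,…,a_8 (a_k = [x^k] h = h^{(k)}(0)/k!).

L = (-100 - 272·x - 392·x^2 - 144·x^3 - 96·x^4)·Dx + (7 - 96·x - 434·x^2 - 540·x^3 - 304·x^4 - 160·x^5)·Dx^2 + (4 + 25·x + 28·x^2 - 46·x^3 - 73·x^4 - 76·x^5 - 32·x^6)·Dx^3  (order 3).
h: a_k = 1, 9, -14, 137/3, -123, 2088/5, -4057/3, 32915/7, -16350, …
ICs: h(0) = 1, h′(0) = 9, h′′(0) = -28.

f: a_k = 0, 8, -16, 128/3, -128, 2048/5, -4096/3, 32768/7, -16384, …
g: a_k = 1, 1, 2, 3, 5, 8, 13, 21, 34, …
Weyl lclm of L_f,L_g ⇒ L₀ (ord ≤ 3).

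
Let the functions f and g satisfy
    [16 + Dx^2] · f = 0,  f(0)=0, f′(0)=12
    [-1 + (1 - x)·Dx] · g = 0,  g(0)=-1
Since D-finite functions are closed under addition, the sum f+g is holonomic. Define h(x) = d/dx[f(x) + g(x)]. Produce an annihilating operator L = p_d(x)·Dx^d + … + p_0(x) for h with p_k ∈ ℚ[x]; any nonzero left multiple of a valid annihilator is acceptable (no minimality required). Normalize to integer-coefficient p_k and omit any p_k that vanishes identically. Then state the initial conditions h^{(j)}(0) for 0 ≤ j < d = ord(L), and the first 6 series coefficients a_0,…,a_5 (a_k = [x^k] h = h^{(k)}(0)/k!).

L = (448 - 512·x + 256·x^2) + (-176 + 432·x - 384·x^2 + 128·x^3)·Dx + (28 - 32·x + 16·x^2)·Dx^2 + (-11 + 27·x - 24·x^2 + 8·x^3)·Dx^3  (order 3).
h: a_k = 11, -2, -99, -4, 123, -6, …
ICs: h(0) = 11, h′(0) = -2, h′′(0) = -198.

f: a_k = 0, 12, 0, -32, 0, 128/5, …
g: a_k = -1, -1, -1, -1, -1, -1, …
L₀ := lclm(L_f,L_g); ord L₀ ≤ 2+1.
h=h₀': d/dx-closure on L₀ ⇒ L.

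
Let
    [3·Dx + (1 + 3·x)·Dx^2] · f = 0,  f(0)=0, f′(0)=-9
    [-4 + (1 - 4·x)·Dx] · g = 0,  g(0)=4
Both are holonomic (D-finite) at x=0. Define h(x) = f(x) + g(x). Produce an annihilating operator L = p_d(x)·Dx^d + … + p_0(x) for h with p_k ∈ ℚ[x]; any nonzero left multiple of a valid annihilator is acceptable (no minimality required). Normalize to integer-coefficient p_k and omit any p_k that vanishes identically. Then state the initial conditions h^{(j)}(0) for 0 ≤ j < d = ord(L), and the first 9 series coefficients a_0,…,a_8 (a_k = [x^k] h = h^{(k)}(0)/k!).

L = (-432 - 288·x)·Dx + (-78 - 720·x - 576·x^2)·Dx^2 + (11 + x - 144·x^2 - 144·x^3)·Dx^3  (order 3).
h: a_k = 4, 7, 155/2, 229, 4339/4, 19751/5, 33497/2, 452191/7, 2116835/8, …
ICs: h(0) = 4, h′(0) = 7, h′′(0) = 155.

f: a_k = 0, -9, 27/2, -27, 243/4, -729/5, 729/2, -6561/7, 19683/8, …
g: a_k = 4, 16, 64, 256, 1024, 4096, 16384, 65536, 262144, …
f+g: L₀ = lclm(L_f,L_g), ord ≤ 2+1.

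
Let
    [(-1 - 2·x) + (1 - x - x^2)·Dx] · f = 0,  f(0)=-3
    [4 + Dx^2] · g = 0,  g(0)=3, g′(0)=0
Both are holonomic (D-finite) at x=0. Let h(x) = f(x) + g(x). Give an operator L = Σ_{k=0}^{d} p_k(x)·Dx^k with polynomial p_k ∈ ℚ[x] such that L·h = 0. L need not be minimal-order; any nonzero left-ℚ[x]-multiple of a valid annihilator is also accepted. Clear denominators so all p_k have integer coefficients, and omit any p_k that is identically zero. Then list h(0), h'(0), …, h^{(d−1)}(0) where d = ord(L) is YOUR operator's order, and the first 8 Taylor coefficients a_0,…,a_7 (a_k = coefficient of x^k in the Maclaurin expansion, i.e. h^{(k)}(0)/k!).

L = (44 + 96·x + 32·x^2 + 48·x^3 + 40·x^4 + 16·x^5) + (-16 + 20·x + 8·x^2 - 16·x^3 + 12·x^4 + 24·x^5 + 8·x^6)·Dx + (11 + 24·x + 8·x^2 + 12·x^3 + 10·x^4 + 4·x^5)·Dx^2 + (-4 + 5·x + 2·x^2 - 4·x^3 + 3·x^4 + 6·x^5 + 2·x^6)·Dx^3  (order 3).
h: a_k = 0, -3, -12, -9, -13, -24, -589/15, -63, …
ICs: h(0) = 0, h′(0) = -3, h′′(0) = -24.

f: a_k = -3, -3, -6, -9, -15, -24, -39, -63, …
g: a_k = 3, 0, -6, 0, 2, 0, -4/15, 0, …
f+g: L₀ = lclm(L_f,L_g), ord ≤ 1+2.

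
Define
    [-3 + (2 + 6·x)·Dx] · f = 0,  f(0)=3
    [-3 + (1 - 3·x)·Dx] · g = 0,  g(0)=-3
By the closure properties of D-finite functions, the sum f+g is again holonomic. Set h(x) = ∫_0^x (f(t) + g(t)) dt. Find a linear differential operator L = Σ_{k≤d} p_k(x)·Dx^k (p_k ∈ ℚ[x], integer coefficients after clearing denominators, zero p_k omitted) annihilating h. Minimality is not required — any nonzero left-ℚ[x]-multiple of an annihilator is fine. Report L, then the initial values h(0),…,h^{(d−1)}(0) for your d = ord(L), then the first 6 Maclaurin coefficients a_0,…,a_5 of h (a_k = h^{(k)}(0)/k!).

L = (45 + 81·x)·Dx + (-27 - 126·x - 243·x^2)·Dx^2 + (2 + 18·x - 18·x^2 - 162·x^3)·Dx^3  (order 3).
h: a_k = 0, 0, -9/4, -81/8, -1215/64, -32319/640, …
ICs: h(0) = 0, h′(0) = 0, h′′(0) = -9/2.

f: a_k = 3, 9/2, -27/8, 81/16, -1215/128, 5103/256, …
g: a_k = -3, -9, -27, -81, -243, -729, …
L₀ := lclm(L_f,L_g); ord L₀ ≤ 1+1.
h=∫h₀ ⇒ L = L₀·Dx.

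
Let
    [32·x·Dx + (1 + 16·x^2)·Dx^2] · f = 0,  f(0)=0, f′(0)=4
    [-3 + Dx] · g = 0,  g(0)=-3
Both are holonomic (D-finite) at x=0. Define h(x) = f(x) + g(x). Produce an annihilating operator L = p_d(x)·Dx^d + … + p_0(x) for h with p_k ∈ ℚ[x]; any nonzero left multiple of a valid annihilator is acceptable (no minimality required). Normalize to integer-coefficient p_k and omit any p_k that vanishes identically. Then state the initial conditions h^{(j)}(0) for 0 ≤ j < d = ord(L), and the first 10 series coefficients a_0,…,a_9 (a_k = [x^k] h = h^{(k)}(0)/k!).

f: a_k = 0, 4, 0, -64/3, 0, 1024/5, 0, -16384/7, 0, 262144/9, …
g: a_k = -3, -9, -27/2, -27/2, -81/8, -243/40, -243/80, -729/560, -2187/4480, -729/4480, …
f+g: L₀ = lclm(L_f,L_g), ord ≤ 2+1.
L = (96 - 288·x - 4608·x^2 - 4608·x^3)·Dx + (-41 + 1248·x^2 - 2304·x^4)·Dx^2 + (3 + 32·x + 96·x^2 + 512·x^3 + 768·x^4)·Dx^3  (order 3).
h: a_k = -3, -5, -27/2, -209/6, -81/8, 7949/40, -243/80, -1311449/560, -2187/4480, 1174398559/40320, …
ICs: h(0) = -3, h′(0) = -5, h′′(0) = -27.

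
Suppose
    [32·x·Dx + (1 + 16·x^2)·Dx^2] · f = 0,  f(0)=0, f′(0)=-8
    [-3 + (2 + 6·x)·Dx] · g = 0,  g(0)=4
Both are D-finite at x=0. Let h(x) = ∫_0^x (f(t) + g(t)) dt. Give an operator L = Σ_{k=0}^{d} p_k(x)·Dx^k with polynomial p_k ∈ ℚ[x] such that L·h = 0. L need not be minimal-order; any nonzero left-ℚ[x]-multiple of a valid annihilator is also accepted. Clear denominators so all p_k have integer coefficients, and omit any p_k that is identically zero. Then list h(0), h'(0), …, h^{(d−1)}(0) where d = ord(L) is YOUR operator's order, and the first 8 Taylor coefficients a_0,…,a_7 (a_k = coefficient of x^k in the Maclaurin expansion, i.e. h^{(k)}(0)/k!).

L = (-192 - 1440·x + 9216·x^2 + 13824·x^3)·Dx^2 + (-155 - 768·x + 4128·x^2 + 36864·x^3 + 48384·x^4)·Dx^3 + (-6 + 110·x + 576·x^2 + 2624·x^3 + 10752·x^4 + 13824·x^5)·Dx^4  (order 4).
h: a_k = 0, 4, -1, -3/2, 593/48, -81/32, -122567/1920, -2187/256, …
ICs: h(0) = 0, h′(0) = 4, h′′(0) = -2, h′′′(0) = -9.

f: a_k = 0, -8, 0, 128/3, 0, -2048/5, 0, 32768/7, …
g: a_k = 4, 6, -9/2, 27/4, -405/32, 1701/64, -15309/256, 72171/512, …
h₀=f+g: left-lcm gives L₀, ord ≤ 3.
∫: right-multiply L₀ by Dx.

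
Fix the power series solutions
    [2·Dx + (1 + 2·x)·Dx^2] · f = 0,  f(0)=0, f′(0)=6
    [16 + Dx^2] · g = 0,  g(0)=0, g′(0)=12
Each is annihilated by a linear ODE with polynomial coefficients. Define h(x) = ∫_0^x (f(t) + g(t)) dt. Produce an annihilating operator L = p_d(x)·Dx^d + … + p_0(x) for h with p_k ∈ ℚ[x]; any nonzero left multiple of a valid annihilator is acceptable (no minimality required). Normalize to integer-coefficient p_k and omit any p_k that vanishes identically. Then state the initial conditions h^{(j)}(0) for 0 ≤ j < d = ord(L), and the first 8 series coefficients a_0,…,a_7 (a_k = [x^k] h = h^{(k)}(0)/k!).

f: a_k = 0, 6, -6, 8, -12, 96/5, -32, 384/7, …
g: a_k = 0, 12, 0, -32, 0, 128/5, 0, -1024/105, …
h₀=f+g: left-lcm gives L₀, ord ≤ 4.
∫: right-multiply L₀ by Dx.
L = (160 + 256·x + 256·x^2)·Dx^2 + (48 + 224·x + 384·x^2 + 256·x^3)·Dx^3 + (10 + 16·x + 16·x^2)·Dx^4 + (3 + 14·x + 24·x^2 + 16·x^3)·Dx^5  (order 5).
h: a_k = 0, 0, 9, -2, -6, -12/5, 112/15, -32/7, …
ICs: h(0) = 0, h′(0) = 0, h′′(0) = 18, h′′′(0) = -12, h′′′′(0) = -144.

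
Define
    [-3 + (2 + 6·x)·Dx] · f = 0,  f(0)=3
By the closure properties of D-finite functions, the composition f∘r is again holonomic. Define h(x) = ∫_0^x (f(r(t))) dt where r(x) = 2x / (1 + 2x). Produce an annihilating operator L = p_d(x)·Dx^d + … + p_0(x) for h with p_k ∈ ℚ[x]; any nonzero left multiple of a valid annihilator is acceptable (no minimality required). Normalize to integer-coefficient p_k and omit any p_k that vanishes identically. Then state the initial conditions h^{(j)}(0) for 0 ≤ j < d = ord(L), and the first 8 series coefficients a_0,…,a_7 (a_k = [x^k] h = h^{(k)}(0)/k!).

L = -3·Dx + (1 + 10·x + 16·x^2)·Dx^2  (order 2).
h: a_k = 0, 3, 9/2, -21/2, 261/8, -5031/40, 9069/16, -318915/112, …
ICs: h(0) = 0, h′(0) = 3.

f: a_k = 3, 9/2, -27/8, 81/16, -1215/128, 5103/256, -45927/1024, 216513/2048, …
Substitute x→r, Dx→(1/r')Dx; clear ⇒ L₀.
∫: right-multiply L₀ by Dx.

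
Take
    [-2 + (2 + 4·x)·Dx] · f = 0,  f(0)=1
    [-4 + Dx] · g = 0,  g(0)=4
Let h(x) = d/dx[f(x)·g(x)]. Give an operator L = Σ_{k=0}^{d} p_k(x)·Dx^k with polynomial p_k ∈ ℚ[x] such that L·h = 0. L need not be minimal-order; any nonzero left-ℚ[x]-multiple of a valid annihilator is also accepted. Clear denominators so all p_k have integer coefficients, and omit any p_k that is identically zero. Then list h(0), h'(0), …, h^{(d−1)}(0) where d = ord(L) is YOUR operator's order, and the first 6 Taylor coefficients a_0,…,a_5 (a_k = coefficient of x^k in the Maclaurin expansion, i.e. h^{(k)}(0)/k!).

L = (23 + 80·x + 64·x^2) + (-5 - 18·x - 16·x^2)·Dx  (order 1).
h: a_k = 20, 92, 206, 898/3, 1949/6, 1643/6, …
ICs: h(0) = 20.

f: a_k = 1, 1, -1/2, 1/2, -5/8, 7/8, …
g: a_k = 4, 16, 32, 128/3, 128/3, 512/15, …
Product ⇒ symmetric product L₀, ord ≤ 1.
Derive L from L₀ (diff closure).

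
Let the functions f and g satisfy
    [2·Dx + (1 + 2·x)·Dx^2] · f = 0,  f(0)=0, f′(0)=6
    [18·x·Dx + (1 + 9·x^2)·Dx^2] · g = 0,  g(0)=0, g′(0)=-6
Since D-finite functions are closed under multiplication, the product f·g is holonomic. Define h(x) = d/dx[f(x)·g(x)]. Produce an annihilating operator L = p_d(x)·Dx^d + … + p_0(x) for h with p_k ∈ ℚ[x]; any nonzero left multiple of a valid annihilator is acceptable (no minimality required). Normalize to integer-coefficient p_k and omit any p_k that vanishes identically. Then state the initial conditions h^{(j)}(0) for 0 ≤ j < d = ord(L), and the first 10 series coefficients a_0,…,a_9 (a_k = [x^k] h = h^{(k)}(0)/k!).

L = (792 + 3024·x + 22680·x^2 + 102384·x^3 + 174960·x^4 + 151632·x^5 + 104976·x^7) + (332 + 4752·x + 28908·x^2 + 127008·x^3 + 351216·x^4 + 542376·x^5 + 408240·x^6 + 157464·x^7 + 367416·x^8)·Dx + (44 + 916·x + 6696·x^2 + 27252·x^3 + 85860·x^4 + 193428·x^5 + 279936·x^6 + 224532·x^7 + 157464·x^8 + 209952·x^9)·Dx^2 + (10 + 76·x + 418·x^2 + 1728·x^3 + 5391·x^4 + 12960·x^5 + 24948·x^6 + 34992·x^7 + 29889·x^8 + 26244·x^9 + 26244·x^10)·Dx^3  (order 3).
h: a_k = 0, -72, 108, 240, -180, -16632/5, 19572/5, 23904, -813564/35, -8101784/35, …
ICs: h(0) = 0, h′(0) = -72, h′′(0) = 216.

f: a_k = 0, 6, -6, 8, -12, 96/5, -32, 384/7, -96, 512/3, …
g: a_k = 0, -6, 0, 18, 0, -486/5, 0, 4374/7, 0, -4374, …
f·g: L₀ = L_f ⊗_s L_g, ord ≤ 2·2.
h₀' ⇒ L via d/dx closure of L₀.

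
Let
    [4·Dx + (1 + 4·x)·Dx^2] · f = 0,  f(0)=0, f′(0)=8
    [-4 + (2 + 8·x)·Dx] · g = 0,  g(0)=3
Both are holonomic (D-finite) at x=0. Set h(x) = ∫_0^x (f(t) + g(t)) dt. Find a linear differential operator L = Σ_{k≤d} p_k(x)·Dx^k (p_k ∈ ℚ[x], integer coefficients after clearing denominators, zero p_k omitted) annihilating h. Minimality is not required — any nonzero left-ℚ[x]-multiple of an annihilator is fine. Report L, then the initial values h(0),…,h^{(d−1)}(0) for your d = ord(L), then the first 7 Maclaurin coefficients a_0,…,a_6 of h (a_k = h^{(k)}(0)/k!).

L = 8·Dx^2 + (10 + 40·x)·Dx^3 + (1 + 8·x + 16·x^2)·Dx^4  (order 4).
h: a_k = 0, 3, 7, -22/3, 41/3, -158/5, 1234/15, …
ICs: h(0) = 0, h′(0) = 3, h′′(0) = 14, h′′′(0) = -44.

f: a_k = 0, 8, -16, 128/3, -128, 2048/5, -4096/3, …
g: a_k = 3, 6, -6, 12, -30, 84, -252, …
Weyl lclm of L_f,L_g ⇒ L₀ (ord ≤ 3).
Integrate: L := L₀·Dx.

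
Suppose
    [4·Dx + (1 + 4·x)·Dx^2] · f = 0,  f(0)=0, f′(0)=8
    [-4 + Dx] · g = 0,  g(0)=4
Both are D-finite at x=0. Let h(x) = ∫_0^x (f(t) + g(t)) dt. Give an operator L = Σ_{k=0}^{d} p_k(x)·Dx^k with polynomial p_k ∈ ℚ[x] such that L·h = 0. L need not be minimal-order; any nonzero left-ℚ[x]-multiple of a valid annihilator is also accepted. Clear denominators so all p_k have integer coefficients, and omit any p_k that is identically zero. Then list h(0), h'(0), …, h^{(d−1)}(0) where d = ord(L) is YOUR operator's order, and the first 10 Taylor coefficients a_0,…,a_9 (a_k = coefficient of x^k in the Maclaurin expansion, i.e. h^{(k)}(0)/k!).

L = (-24 - 32·x)·Dx^2 + (2 - 16·x - 32·x^2)·Dx^3 + (1 + 6·x + 8·x^2)·Dx^4  (order 4).
h: a_k = 0, 4, 12, 16/3, 64/3, -256/15, 3328/45, -60416/315, 184832/315, -5158912/2835, …
ICs: h(0) = 0, h′(0) = 4, h′′(0) = 24, h′′′(0) = 32.

f: a_k = 0, 8, -16, 128/3, -128, 2048/5, -4096/3, 32768/7, -16384, 524288/9, …
g: a_k = 4, 16, 32, 128/3, 128/3, 512/15, 1024/45, 4096/315, 2048/315, 8192/2835, …
L₀ := lclm(L_f,L_g); ord L₀ ≤ 2+1.
∫: right-multiply L₀ by Dx.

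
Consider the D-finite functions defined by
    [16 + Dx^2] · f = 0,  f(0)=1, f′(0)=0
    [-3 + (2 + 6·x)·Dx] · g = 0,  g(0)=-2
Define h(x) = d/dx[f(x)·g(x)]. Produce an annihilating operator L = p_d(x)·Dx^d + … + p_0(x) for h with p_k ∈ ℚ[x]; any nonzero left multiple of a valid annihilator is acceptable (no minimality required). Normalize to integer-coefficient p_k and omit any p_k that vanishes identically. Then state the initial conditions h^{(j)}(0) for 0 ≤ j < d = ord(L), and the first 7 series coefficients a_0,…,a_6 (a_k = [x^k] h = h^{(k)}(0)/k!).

f: a_k = 1, 0, -8, 0, 32/3, 0, -256/45, …
g: a_k = -2, -3, 9/4, -27/8, 405/64, -1701/128, 15309/512, …
Sym-product of L_f,L_g gives L₀ (≤ ord 2).
h=h₀': d/dx-closure on L₀ ⇒ L.
L = (9613 + 83712·x + 273024·x^2 + 442368·x^3 + 331776·x^4) + (-444 - 5940·x - 20736·x^2 - 20736·x^3)·Dx + (364 + 3720·x + 14796·x^2 + 27648·x^3 + 20736·x^4)·Dx^2  (order 2).
h: a_k = -3, 73/2, 495/8, -6337/48, -11705/128, 337609/3840, 1817053/15360, …
ICs: h(0) = -3, h′(0) = 73/2.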